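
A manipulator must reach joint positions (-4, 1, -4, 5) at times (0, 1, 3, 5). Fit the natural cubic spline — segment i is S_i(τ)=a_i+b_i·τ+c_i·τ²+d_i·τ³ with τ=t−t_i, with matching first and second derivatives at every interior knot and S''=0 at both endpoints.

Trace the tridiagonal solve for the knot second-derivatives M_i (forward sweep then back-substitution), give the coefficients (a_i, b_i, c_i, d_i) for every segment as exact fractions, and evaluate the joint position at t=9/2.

  seg 0: a=-4 b=147/22 c=0 d=-37/22
  seg 1: a=1 b=18/11 c=-111/22 d=131/88
  seg 2: a=-4 b=-15/22 c=171/44 d=-57/88
S(9/2) = 1081/704

Δ: Δ0=5, Δ1=-5/2, Δ2=9/2
row 1: diag=6, rhs=-45; c'=1/3, d'=-15/2
row 2: denom=8−2·1/3=22/3; d'=(42−2·-15/2)/(22/3)=171/22
back: M2=171/22
back: M1=-15/2−1/3·171/22=-111/11
M: M0=0, M1=-111/11, M2=171/22, M3=0
seg 0: a=-4, c=M0/2=0, d=(M1−M0)/(6·1)=-37/22, b=Δ0−h0·(2M0+M1)/6=147/22
seg 1: a=1, c=M1/2=-111/22, d=(M2−M1)/(6·2)=131/88, b=Δ1−h1·(2M1+M2)/6=18/11
seg 2: a=-4, c=M2/2=171/44, d=(M3−M2)/(6·2)=-57/88, b=Δ2−h2·(2M2+M3)/6=-15/22
t_q=9/2 → seg 2, τ=3/2; S=-4+-15/22·τ+171/44·τ²+-57/88·τ³=1081/704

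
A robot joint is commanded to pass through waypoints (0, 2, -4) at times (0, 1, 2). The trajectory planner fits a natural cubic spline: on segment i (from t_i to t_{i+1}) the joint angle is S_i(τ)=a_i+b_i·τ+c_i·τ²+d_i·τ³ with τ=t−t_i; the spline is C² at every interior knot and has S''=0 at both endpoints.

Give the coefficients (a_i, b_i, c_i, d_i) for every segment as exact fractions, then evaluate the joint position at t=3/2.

Δ: Δ0=2, Δ1=-6
row 1: diag=4, rhs=-48; c'=1/4, d'=-12
back: M1=-12
M: M0=0, M1=-12, M2=0
seg 0: a=0, c=M0/2=0, d=(M1−M0)/(6·1)=-2, b=Δ0−h0·(2M0+M1)/6=4
seg 1: a=2, c=M1/2=-6, d=(M2−M1)/(6·1)=2, b=Δ1−h1·(2M1+M2)/6=-2
t_q=3/2 → seg 1, τ=1/2; S=2+-2·τ+-6·τ²+2·τ³=-1/4

  seg 0: a=0 b=4 c=0 d=-2
  seg 1: a=2 b=-2 c=-6 d=2
S(3/2) = -1/4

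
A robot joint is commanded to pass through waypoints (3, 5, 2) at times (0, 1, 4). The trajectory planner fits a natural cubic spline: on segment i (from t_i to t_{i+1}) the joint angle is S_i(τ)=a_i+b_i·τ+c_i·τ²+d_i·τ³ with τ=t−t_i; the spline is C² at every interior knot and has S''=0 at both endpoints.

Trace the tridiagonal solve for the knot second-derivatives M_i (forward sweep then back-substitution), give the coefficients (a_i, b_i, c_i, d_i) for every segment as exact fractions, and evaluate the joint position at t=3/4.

Δ: Δ0=2, Δ1=-1
row 1: diag=8, rhs=-18; c'=3/8, d'=-9/4
back: M1=-9/4
M: M0=0, M1=-9/4, M2=0
seg 0: a=3, c=M0/2=0, d=(M1−M0)/(6·1)=-3/8, b=Δ0−h0·(2M0+M1)/6=19/8
seg 1: a=5, c=M1/2=-9/8, d=(M2−M1)/(6·3)=1/8, b=Δ1−h1·(2M1+M2)/6=5/4
t_q=3/4 → seg 0, τ=3/4; S=3+19/8·τ+0·τ²+-3/8·τ³=2367/512

  seg 0: a=3 b=19/8 c=0 d=-3/8
  seg 1: a=5 b=5/4 c=-9/8 d=1/8
S(3/4) = 2367/512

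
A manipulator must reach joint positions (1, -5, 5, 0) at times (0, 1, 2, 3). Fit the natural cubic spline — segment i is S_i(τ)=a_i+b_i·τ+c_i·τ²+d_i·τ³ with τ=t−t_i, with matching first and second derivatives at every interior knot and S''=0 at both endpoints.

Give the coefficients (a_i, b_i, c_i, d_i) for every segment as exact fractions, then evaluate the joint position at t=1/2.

Δ: Δ0=-6, Δ1=10, Δ2=-5
row 1: diag=4, rhs=96; c'=1/4, d'=24
row 2: denom=4−1·1/4=15/4; d'=(-90−1·24)/(15/4)=-152/5
back: M2=-152/5
back: M1=24−1/4·-152/5=158/5
M: M0=0, M1=158/5, M2=-152/5, M3=0
seg 0: a=1, c=M0/2=0, d=(M1−M0)/(6·1)=79/15, b=Δ0−h0·(2M0+M1)/6=-169/15
seg 1: a=-5, c=M1/2=79/5, d=(M2−M1)/(6·1)=-31/3, b=Δ1−h1·(2M1+M2)/6=68/15
seg 2: a=5, c=M2/2=-76/5, d=(M3−M2)/(6·1)=76/15, b=Δ2−h2·(2M2+M3)/6=77/15
t_q=1/2 → seg 0, τ=1/2; S=1+-169/15·τ+0·τ²+79/15·τ³=-159/40

  seg 0: a=1 b=-169/15 c=0 d=79/15
  seg 1: a=-5 b=68/15 c=79/5 d=-31/3
  seg 2: a=5 b=77/15 c=-76/5 d=76/15
S(1/2) = -159/40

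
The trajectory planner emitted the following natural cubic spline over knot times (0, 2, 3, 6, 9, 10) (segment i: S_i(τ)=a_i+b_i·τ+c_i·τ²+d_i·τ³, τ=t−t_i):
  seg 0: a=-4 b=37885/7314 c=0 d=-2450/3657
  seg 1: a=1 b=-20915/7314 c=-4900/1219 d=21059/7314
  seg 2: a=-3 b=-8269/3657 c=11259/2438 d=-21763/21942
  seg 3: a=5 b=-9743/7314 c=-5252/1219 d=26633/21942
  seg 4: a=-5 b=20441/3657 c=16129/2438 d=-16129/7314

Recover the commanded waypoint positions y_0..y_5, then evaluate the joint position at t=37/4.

y_0=-4 y_1=1 y_2=-3 y_3=5 y_4=-5 y_5=5
S(37/4) = -502983/156032

y_0 = S_0(0) = a_0 = -4
y_1 = S_1(0) = a_1 = 1
y_2 = S_2(0) = a_2 = -3
y_3 = S_3(0) = a_3 = 5
y_4 = S_4(0) = a_4 = -5
y_5 = S_4(1) = 5
t_q=37/4 is in segment 4 (τ=1/4); S_4(τ)=-502983/156032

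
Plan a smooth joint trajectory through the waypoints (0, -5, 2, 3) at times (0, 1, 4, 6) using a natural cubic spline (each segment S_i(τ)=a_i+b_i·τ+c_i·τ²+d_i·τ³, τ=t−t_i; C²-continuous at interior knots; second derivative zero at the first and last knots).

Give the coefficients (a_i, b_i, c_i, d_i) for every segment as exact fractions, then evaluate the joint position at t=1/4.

Δ: Δ0=-5, Δ1=7/3, Δ2=1/2
row 1: diag=8, rhs=44; c'=3/8, d'=11/2
row 2: denom=10−3·3/8=71/8; d'=(-11−3·11/2)/(71/8)=-220/71
back: M2=-220/71
back: M1=11/2−3/8·-220/71=473/71
M: M0=0, M1=473/71, M2=-220/71, M3=0
seg 0: a=0, c=M0/2=0, d=(M1−M0)/(6·1)=473/426, b=Δ0−h0·(2M0+M1)/6=-2603/426
seg 1: a=-5, c=M1/2=473/142, d=(M2−M1)/(6·3)=-77/142, b=Δ1−h1·(2M1+M2)/6=-592/213
seg 2: a=2, c=M2/2=-110/71, d=(M3−M2)/(6·2)=55/213, b=Δ2−h2·(2M2+M3)/6=1093/426
t_q=1/4 → seg 0, τ=1/4; S=0+-2603/426·τ+0·τ²+473/426·τ³=-13725/9088

  seg 0: a=0 b=-2603/426 c=0 d=473/426
  seg 1: a=-5 b=-592/213 c=473/142 d=-77/142
  seg 2: a=2 b=1093/426 c=-110/71 d=55/213
S(1/4) = -13725/9088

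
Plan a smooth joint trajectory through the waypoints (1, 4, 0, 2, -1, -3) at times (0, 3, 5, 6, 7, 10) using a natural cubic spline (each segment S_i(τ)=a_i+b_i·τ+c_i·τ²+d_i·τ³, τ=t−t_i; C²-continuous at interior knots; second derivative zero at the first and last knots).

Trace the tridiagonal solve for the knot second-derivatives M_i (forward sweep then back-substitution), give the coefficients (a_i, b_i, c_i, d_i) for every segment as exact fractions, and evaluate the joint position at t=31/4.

  seg 0: a=1 b=532/207 c=0 d=-325/1863
  seg 1: a=4 b=-443/207 c=-325/207 d=679/828
  seg 2: a=0 b=98/69 c=1387/414 d=-1147/414
  seg 3: a=2 b=-79/414 c=-1027/207 d=99/46
  seg 4: a=-1 b=-757/207 c=619/414 d=-619/3726
S(31/4) = -8749/2944

Δ: Δ0=1, Δ1=-2, Δ2=2, Δ3=-3, Δ4=-2/3
row 1: diag=10, rhs=-18; c'=1/5, d'=-9/5
row 2: denom=6−2·1/5=28/5; d'=(24−2·-9/5)/(28/5)=69/14
row 3: denom=4−1·5/28=107/28; d'=(-30−1·69/14)/(107/28)=-978/107
row 4: denom=8−1·28/107=828/107; d'=(14−1·-978/107)/(828/107)=619/207
back: M4=619/207
back: M3=-978/107−28/107·619/207=-2054/207
back: M2=69/14−5/28·-2054/207=1387/207
back: M1=-9/5−1/5·1387/207=-650/207
M: M0=0, M1=-650/207, M2=1387/207, M3=-2054/207, M4=619/207, M5=0
seg 0: a=1, c=M0/2=0, d=(M1−M0)/(6·3)=-325/1863, b=Δ0−h0·(2M0+M1)/6=532/207
seg 1: a=4, c=M1/2=-325/207, d=(M2−M1)/(6·2)=679/828, b=Δ1−h1·(2M1+M2)/6=-443/207
seg 2: a=0, c=M2/2=1387/414, d=(M3−M2)/(6·1)=-1147/414, b=Δ2−h2·(2M2+M3)/6=98/69
seg 3: a=2, c=M3/2=-1027/207, d=(M4−M3)/(6·1)=99/46, b=Δ3−h3·(2M3+M4)/6=-79/414
seg 4: a=-1, c=M4/2=619/414, d=(M5−M4)/(6·3)=-619/3726, b=Δ4−h4·(2M4+M5)/6=-757/207
t_q=31/4 → seg 4, τ=3/4; S=-1+-757/207·τ+619/414·τ²+-619/3726·τ³=-8749/2944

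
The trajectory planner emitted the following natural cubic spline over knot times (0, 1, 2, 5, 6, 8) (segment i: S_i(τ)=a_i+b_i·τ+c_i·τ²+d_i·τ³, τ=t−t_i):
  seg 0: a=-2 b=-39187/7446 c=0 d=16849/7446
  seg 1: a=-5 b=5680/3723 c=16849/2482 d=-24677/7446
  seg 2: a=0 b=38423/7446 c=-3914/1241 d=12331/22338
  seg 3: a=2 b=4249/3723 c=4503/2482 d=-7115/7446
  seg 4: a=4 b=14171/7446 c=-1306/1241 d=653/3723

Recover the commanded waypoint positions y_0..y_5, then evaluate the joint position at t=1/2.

y_0 = S_0(0) = a_0 = -2
y_1 = S_1(0) = a_1 = -5
y_2 = S_2(0) = a_2 = 0
y_3 = S_3(0) = a_3 = 2
y_4 = S_4(0) = a_4 = 4
y_5 = S_4(2) = 5
t_q=1/2 is in segment 0 (τ=1/2); S_0(τ)=-86345/19856

y_0=-2 y_1=-5 y_2=0 y_3=2 y_4=4 y_5=5
S(1/2) = -86345/19856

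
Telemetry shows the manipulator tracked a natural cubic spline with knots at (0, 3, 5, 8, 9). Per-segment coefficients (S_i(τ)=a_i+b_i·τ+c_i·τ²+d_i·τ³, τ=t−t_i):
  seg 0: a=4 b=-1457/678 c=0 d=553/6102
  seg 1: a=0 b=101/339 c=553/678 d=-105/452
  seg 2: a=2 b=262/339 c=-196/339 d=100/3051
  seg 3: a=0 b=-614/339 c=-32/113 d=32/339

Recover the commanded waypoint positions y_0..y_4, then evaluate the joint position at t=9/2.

y_0=4 y_1=0 y_2=2 y_3=0 y_4=-2
S(9/2) = 5417/3616

y_0 = S_0(0) = a_0 = 4
y_1 = S_1(0) = a_1 = 0
y_2 = S_2(0) = a_2 = 2
y_3 = S_3(0) = a_3 = 0
y_4 = S_3(1) = -2
t_q=9/2 is in segment 1 (τ=3/2); S_1(τ)=5417/3616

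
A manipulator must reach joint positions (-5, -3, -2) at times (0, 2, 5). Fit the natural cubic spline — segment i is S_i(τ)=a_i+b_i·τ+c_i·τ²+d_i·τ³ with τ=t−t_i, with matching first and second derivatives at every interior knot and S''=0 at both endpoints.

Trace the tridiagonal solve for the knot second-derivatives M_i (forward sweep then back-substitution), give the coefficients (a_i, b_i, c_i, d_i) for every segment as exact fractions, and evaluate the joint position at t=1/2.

Δ: Δ0=1, Δ1=1/3
row 1: diag=10, rhs=-4; c'=3/10, d'=-2/5
back: M1=-2/5
M: M0=0, M1=-2/5, M2=0
seg 0: a=-5, c=M0/2=0, d=(M1−M0)/(6·2)=-1/30, b=Δ0−h0·(2M0+M1)/6=17/15
seg 1: a=-3, c=M1/2=-1/5, d=(M2−M1)/(6·3)=1/45, b=Δ1−h1·(2M1+M2)/6=11/15
t_q=1/2 → seg 0, τ=1/2; S=-5+17/15·τ+0·τ²+-1/30·τ³=-71/16

  seg 0: a=-5 b=17/15 c=0 d=-1/30
  seg 1: a=-3 b=11/15 c=-1/5 d=1/45
S(1/2) = -71/16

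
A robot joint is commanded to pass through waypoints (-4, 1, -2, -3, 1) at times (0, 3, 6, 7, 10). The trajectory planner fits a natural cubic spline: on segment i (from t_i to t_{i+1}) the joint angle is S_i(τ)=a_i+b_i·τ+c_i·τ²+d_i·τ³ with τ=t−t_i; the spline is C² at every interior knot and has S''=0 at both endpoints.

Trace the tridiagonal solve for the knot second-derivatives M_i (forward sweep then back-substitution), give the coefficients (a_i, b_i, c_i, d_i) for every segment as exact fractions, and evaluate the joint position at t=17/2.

Δ: Δ0=5/3, Δ1=-1, Δ2=-1, Δ3=4/3
row 1: diag=12, rhs=-16; c'=1/4, d'=-4/3
row 2: denom=8−3·1/4=29/4; d'=(0−3·-4/3)/(29/4)=16/29
row 3: denom=8−1·4/29=228/29; d'=(14−1·16/29)/(228/29)=65/38
back: M3=65/38
back: M2=16/29−4/29·65/38=6/19
back: M1=-4/3−1/4·6/19=-161/114
M: M0=0, M1=-161/114, M2=6/19, M3=65/38, M4=0
seg 0: a=-4, c=M0/2=0, d=(M1−M0)/(6·3)=-161/2052, b=Δ0−h0·(2M0+M1)/6=541/228
seg 1: a=1, c=M1/2=-161/228, d=(M2−M1)/(6·3)=197/2052, b=Δ1−h1·(2M1+M2)/6=29/114
seg 2: a=-2, c=M2/2=3/19, d=(M3−M2)/(6·1)=53/228, b=Δ2−h2·(2M2+M3)/6=-317/228
seg 3: a=-3, c=M3/2=65/76, d=(M4−M3)/(6·3)=-65/684, b=Δ3−h3·(2M3+M4)/6=-43/114
t_q=17/2 → seg 3, τ=3/2; S=-3+-43/114·τ+65/76·τ²+-65/684·τ³=-1193/608

  seg 0: a=-4 b=541/228 c=0 d=-161/2052
  seg 1: a=1 b=29/114 c=-161/228 d=197/2052
  seg 2: a=-2 b=-317/228 c=3/19 d=53/228
  seg 3: a=-3 b=-43/114 c=65/76 d=-65/684
S(17/2) = -1193/608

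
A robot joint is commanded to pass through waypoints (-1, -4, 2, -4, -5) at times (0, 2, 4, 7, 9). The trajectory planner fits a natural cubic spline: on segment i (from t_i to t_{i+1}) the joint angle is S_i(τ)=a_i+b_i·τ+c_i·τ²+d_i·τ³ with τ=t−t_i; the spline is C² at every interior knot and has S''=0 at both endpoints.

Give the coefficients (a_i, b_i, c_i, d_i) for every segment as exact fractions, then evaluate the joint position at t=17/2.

  seg 0: a=-1 b=-2069/688 c=0 d=1037/2752
  seg 1: a=-4 b=521/344 c=3111/1376 d=-2089/2752
  seg 2: a=2 b=997/688 c=-789/344 d=787/2064
  seg 3: a=-4 b=-347/172 c=783/688 d=-261/1376
S(17/2) = -56203/11008

Δ: Δ0=-3/2, Δ1=3, Δ2=-2, Δ3=-1/2
row 1: diag=8, rhs=27; c'=1/4, d'=27/8
row 2: denom=10−2·1/4=19/2; d'=(-30−2·27/8)/(19/2)=-147/38
row 3: denom=10−3·6/19=172/19; d'=(9−3·-147/38)/(172/19)=783/344
back: M3=783/344
back: M2=-147/38−6/19·783/344=-789/172
back: M1=27/8−1/4·-789/172=3111/688
M: M0=0, M1=3111/688, M2=-789/172, M3=783/344, M4=0
seg 0: a=-1, c=M0/2=0, d=(M1−M0)/(6·2)=1037/2752, b=Δ0−h0·(2M0+M1)/6=-2069/688
seg 1: a=-4, c=M1/2=3111/1376, d=(M2−M1)/(6·2)=-2089/2752, b=Δ1−h1·(2M1+M2)/6=521/344
seg 2: a=2, c=M2/2=-789/344, d=(M3−M2)/(6·3)=787/2064, b=Δ2−h2·(2M2+M3)/6=997/688
seg 3: a=-4, c=M3/2=783/688, d=(M4−M3)/(6·2)=-261/1376, b=Δ3−h3·(2M3+M4)/6=-347/172
t_q=17/2 → seg 3, τ=3/2; S=-4+-347/172·τ+783/688·τ²+-261/1376·τ³=-56203/11008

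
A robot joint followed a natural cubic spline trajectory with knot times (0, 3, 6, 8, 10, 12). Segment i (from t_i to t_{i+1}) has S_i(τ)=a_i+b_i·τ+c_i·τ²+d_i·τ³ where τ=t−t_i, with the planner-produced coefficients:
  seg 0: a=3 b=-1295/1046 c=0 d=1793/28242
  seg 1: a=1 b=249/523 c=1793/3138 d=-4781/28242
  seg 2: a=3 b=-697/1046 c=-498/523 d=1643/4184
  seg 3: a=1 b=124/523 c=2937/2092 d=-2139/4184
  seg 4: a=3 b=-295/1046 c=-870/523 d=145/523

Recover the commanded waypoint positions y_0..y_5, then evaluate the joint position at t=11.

y_0=3 y_1=1 y_2=3 y_3=1 y_4=3 y_5=-2
S(11) = 1393/1046

y_0 = S_0(0) = a_0 = 3
y_1 = S_1(0) = a_1 = 1
y_2 = S_2(0) = a_2 = 3
y_3 = S_3(0) = a_3 = 1
y_4 = S_4(0) = a_4 = 3
y_5 = S_4(2) = -2
t_q=11 is in segment 4 (τ=1); S_4(τ)=1393/1046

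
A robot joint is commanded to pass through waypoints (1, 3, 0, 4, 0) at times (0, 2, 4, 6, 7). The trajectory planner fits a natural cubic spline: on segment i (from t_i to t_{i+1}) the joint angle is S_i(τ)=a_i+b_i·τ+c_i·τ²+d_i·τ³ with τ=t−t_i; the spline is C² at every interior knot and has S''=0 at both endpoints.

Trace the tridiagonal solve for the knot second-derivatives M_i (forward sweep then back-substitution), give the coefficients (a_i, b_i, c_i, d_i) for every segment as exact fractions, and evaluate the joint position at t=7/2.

Δ: Δ0=1, Δ1=-3/2, Δ2=2, Δ3=-4
row 1: diag=8, rhs=-15; c'=1/4, d'=-15/8
row 2: denom=8−2·1/4=15/2; d'=(21−2·-15/8)/(15/2)=33/10
row 3: denom=6−2·4/15=82/15; d'=(-36−2·33/10)/(82/15)=-639/82
back: M3=-639/82
back: M2=33/10−4/15·-639/82=441/82
back: M1=-15/8−1/4·441/82=-132/41
M: M0=0, M1=-132/41, M2=441/82, M3=-639/82, M4=0
seg 0: a=1, c=M0/2=0, d=(M1−M0)/(6·2)=-11/41, b=Δ0−h0·(2M0+M1)/6=85/41
seg 1: a=3, c=M1/2=-66/41, d=(M2−M1)/(6·2)=235/328, b=Δ1−h1·(2M1+M2)/6=-47/41
seg 2: a=0, c=M2/2=441/164, d=(M3−M2)/(6·2)=-45/41, b=Δ2−h2·(2M2+M3)/6=83/82
seg 3: a=4, c=M3/2=-639/164, d=(M4−M3)/(6·1)=213/164, b=Δ3−h3·(2M3+M4)/6=-115/82
t_q=7/2 → seg 1, τ=3/2; S=3+-47/41·τ+-66/41·τ²+235/328·τ³=201/2624

  seg 0: a=1 b=85/41 c=0 d=-11/41
  seg 1: a=3 b=-47/41 c=-66/41 d=235/328
  seg 2: a=0 b=83/82 c=441/164 d=-45/41
  seg 3: a=4 b=-115/82 c=-639/164 d=213/164
S(7/2) = 201/2624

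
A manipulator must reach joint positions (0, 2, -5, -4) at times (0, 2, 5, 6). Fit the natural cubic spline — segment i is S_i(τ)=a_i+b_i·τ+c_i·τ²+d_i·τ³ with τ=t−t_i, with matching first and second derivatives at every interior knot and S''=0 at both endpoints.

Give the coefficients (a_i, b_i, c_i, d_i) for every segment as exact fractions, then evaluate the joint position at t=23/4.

  seg 0: a=0 b=433/213 c=0 d=-55/213
  seg 1: a=2 b=-227/213 c=-110/71 d=80/213
  seg 2: a=-5 b=-47/213 c=130/71 d=-130/213
S(23/4) = -9981/2272

Δ: Δ0=1, Δ1=-7/3, Δ2=1
row 1: diag=10, rhs=-20; c'=3/10, d'=-2
row 2: denom=8−3·3/10=71/10; d'=(20−3·-2)/(71/10)=260/71
back: M2=260/71
back: M1=-2−3/10·260/71=-220/71
M: M0=0, M1=-220/71, M2=260/71, M3=0
seg 0: a=0, c=M0/2=0, d=(M1−M0)/(6·2)=-55/213, b=Δ0−h0·(2M0+M1)/6=433/213
seg 1: a=2, c=M1/2=-110/71, d=(M2−M1)/(6·3)=80/213, b=Δ1−h1·(2M1+M2)/6=-227/213
seg 2: a=-5, c=M2/2=130/71, d=(M3−M2)/(6·1)=-130/213, b=Δ2−h2·(2M2+M3)/6=-47/213
t_q=23/4 → seg 2, τ=3/4; S=-5+-47/213·τ+130/71·τ²+-130/213·τ³=-9981/2272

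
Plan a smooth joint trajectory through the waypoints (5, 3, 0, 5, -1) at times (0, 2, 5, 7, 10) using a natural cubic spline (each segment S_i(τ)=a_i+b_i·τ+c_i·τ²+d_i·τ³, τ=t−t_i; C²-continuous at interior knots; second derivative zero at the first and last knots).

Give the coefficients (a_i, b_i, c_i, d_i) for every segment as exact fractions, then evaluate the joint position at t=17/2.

  seg 0: a=5 b=-101/145 c=0 d=-11/145
  seg 1: a=3 b=-233/145 c=-66/145 d=286/1305
  seg 2: a=0 b=229/145 c=44/29 d=-613/1160
  seg 3: a=5 b=379/290 c=-959/580 d=959/5220
S(17/2) = 17911/4640

Δ: Δ0=-1, Δ1=-1, Δ2=5/2, Δ3=-2
row 1: diag=10, rhs=0; c'=3/10, d'=0
row 2: denom=10−3·3/10=91/10; d'=(21−3·0)/(91/10)=30/13
row 3: denom=10−2·20/91=870/91; d'=(-27−2·30/13)/(870/91)=-959/290
back: M3=-959/290
back: M2=30/13−20/91·-959/290=88/29
back: M1=0−3/10·88/29=-132/145
M: M0=0, M1=-132/145, M2=88/29, M3=-959/290, M4=0
seg 0: a=5, c=M0/2=0, d=(M1−M0)/(6·2)=-11/145, b=Δ0−h0·(2M0+M1)/6=-101/145
seg 1: a=3, c=M1/2=-66/145, d=(M2−M1)/(6·3)=286/1305, b=Δ1−h1·(2M1+M2)/6=-233/145
seg 2: a=0, c=M2/2=44/29, d=(M3−M2)/(6·2)=-613/1160, b=Δ2−h2·(2M2+M3)/6=229/145
seg 3: a=5, c=M3/2=-959/580, d=(M4−M3)/(6·3)=959/5220, b=Δ3−h3·(2M3+M4)/6=379/290
t_q=17/2 → seg 3, τ=3/2; S=5+379/290·τ+-959/580·τ²+959/5220·τ³=17911/4640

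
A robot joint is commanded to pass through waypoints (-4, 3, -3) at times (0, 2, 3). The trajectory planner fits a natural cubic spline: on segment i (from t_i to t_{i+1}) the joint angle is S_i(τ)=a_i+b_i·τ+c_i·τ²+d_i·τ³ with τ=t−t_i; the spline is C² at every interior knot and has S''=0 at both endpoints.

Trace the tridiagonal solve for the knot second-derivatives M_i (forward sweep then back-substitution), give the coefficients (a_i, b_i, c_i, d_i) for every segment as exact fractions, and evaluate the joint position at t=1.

Δ: Δ0=7/2, Δ1=-6
row 1: diag=6, rhs=-57; c'=1/6, d'=-19/2
back: M1=-19/2
M: M0=0, M1=-19/2, M2=0
seg 0: a=-4, c=M0/2=0, d=(M1−M0)/(6·2)=-19/24, b=Δ0−h0·(2M0+M1)/6=20/3
seg 1: a=3, c=M1/2=-19/4, d=(M2−M1)/(6·1)=19/12, b=Δ1−h1·(2M1+M2)/6=-17/6
t_q=1 → seg 0, τ=1; S=-4+20/3·τ+0·τ²+-19/24·τ³=15/8

  seg 0: a=-4 b=20/3 c=0 d=-19/24
  seg 1: a=3 b=-17/6 c=-19/4 d=19/12
S(1) = 15/8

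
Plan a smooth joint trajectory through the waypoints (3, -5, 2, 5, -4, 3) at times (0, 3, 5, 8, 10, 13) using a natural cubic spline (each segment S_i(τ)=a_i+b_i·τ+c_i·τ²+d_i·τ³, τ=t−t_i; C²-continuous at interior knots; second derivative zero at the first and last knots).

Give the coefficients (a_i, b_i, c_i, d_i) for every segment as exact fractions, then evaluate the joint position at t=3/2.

  seg 0: a=3 b=-1425/308 c=0 d=1811/8316
  seg 1: a=-5 b=193/154 c=1811/924 d=-773/1848
  seg 2: a=2 b=941/231 c=-127/231 d=-47/297
  seg 3: a=5 b=-808/231 c=-152/77 d=1361/1848
  seg 4: a=-4 b=-1181/462 c=753/308 d=-251/924
S(3/2) = -7897/2464

Δ: Δ0=-8/3, Δ1=7/2, Δ2=1, Δ3=-9/2, Δ4=7/3
row 1: diag=10, rhs=37; c'=1/5, d'=37/10
row 2: denom=10−2·1/5=48/5; d'=(-15−2·37/10)/(48/5)=-7/3
row 3: denom=10−3·5/16=145/16; d'=(-33−3·-7/3)/(145/16)=-416/145
row 4: denom=10−2·32/145=1386/145; d'=(41−2·-416/145)/(1386/145)=753/154
back: M4=753/154
back: M3=-416/145−32/145·753/154=-304/77
back: M2=-7/3−5/16·-304/77=-254/231
back: M1=37/10−1/5·-254/231=1811/462
M: M0=0, M1=1811/462, M2=-254/231, M3=-304/77, M4=753/154, M5=0
seg 0: a=3, c=M0/2=0, d=(M1−M0)/(6·3)=1811/8316, b=Δ0−h0·(2M0+M1)/6=-1425/308
seg 1: a=-5, c=M1/2=1811/924, d=(M2−M1)/(6·2)=-773/1848, b=Δ1−h1·(2M1+M2)/6=193/154
seg 2: a=2, c=M2/2=-127/231, d=(M3−M2)/(6·3)=-47/297, b=Δ2−h2·(2M2+M3)/6=941/231
seg 3: a=5, c=M3/2=-152/77, d=(M4−M3)/(6·2)=1361/1848, b=Δ3−h3·(2M3+M4)/6=-808/231
seg 4: a=-4, c=M4/2=753/308, d=(M5−M4)/(6·3)=-251/924, b=Δ4−h4·(2M4+M5)/6=-1181/462
t_q=3/2 → seg 0, τ=3/2; S=3+-1425/308·τ+0·τ²+1811/8316·τ³=-7897/2464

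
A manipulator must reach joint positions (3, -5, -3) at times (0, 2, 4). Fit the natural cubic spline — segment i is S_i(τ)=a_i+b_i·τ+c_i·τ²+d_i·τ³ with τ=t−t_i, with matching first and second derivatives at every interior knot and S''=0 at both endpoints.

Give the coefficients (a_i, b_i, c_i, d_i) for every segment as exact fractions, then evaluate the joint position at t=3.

  seg 0: a=3 b=-21/4 c=0 d=5/16
  seg 1: a=-5 b=-3/2 c=15/8 d=-5/16
S(3) = -79/16

Δ: Δ0=-4, Δ1=1
row 1: diag=8, rhs=30; c'=1/4, d'=15/4
back: M1=15/4
M: M0=0, M1=15/4, M2=0
seg 0: a=3, c=M0/2=0, d=(M1−M0)/(6·2)=5/16, b=Δ0−h0·(2M0+M1)/6=-21/4
seg 1: a=-5, c=M1/2=15/8, d=(M2−M1)/(6·2)=-5/16, b=Δ1−h1·(2M1+M2)/6=-3/2
t_q=3 → seg 1, τ=1; S=-5+-3/2·τ+15/8·τ²+-5/16·τ³=-79/16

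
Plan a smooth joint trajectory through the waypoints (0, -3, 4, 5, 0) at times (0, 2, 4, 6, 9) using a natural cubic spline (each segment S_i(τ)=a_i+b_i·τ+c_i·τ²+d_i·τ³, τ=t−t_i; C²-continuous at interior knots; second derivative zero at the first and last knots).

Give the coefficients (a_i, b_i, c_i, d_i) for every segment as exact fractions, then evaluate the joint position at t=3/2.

  seg 0: a=0 b=-643/213 c=0 d=647/1704
  seg 1: a=-3 b=655/426 c=647/284 d=-1105/1704
  seg 2: a=4 b=611/213 c=-229/142 d=365/1704
  seg 3: a=5 b=-431/426 c=-93/284 d=31/852
S(3/2) = -14753/4544

Δ: Δ0=-3/2, Δ1=7/2, Δ2=1/2, Δ3=-5/3
row 1: diag=8, rhs=30; c'=1/4, d'=15/4
row 2: denom=8−2·1/4=15/2; d'=(-18−2·15/4)/(15/2)=-17/5
row 3: denom=10−2·4/15=142/15; d'=(-13−2·-17/5)/(142/15)=-93/142
back: M3=-93/142
back: M2=-17/5−4/15·-93/142=-229/71
back: M1=15/4−1/4·-229/71=647/142
M: M0=0, M1=647/142, M2=-229/71, M3=-93/142, M4=0
seg 0: a=0, c=M0/2=0, d=(M1−M0)/(6·2)=647/1704, b=Δ0−h0·(2M0+M1)/6=-643/213
seg 1: a=-3, c=M1/2=647/284, d=(M2−M1)/(6·2)=-1105/1704, b=Δ1−h1·(2M1+M2)/6=655/426
seg 2: a=4, c=M2/2=-229/142, d=(M3−M2)/(6·2)=365/1704, b=Δ2−h2·(2M2+M3)/6=611/213
seg 3: a=5, c=M3/2=-93/284, d=(M4−M3)/(6·3)=31/852, b=Δ3−h3·(2M3+M4)/6=-431/426
t_q=3/2 → seg 0, τ=3/2; S=0+-643/213·τ+0·τ²+647/1704·τ³=-14753/4544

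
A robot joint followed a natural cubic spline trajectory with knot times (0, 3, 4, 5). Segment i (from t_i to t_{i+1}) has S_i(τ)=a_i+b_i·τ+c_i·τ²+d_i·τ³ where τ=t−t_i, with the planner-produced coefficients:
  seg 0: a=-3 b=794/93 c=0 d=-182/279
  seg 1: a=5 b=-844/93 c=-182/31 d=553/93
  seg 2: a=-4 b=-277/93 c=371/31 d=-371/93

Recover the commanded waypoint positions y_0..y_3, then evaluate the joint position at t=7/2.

y_0=-3 y_1=5 y_2=-4 y_3=1
S(7/2) = -65/248

y_0 = S_0(0) = a_0 = -3
y_1 = S_1(0) = a_1 = 5
y_2 = S_2(0) = a_2 = -4
y_3 = S_2(1) = 1
t_q=7/2 is in segment 1 (τ=1/2); S_1(τ)=-65/248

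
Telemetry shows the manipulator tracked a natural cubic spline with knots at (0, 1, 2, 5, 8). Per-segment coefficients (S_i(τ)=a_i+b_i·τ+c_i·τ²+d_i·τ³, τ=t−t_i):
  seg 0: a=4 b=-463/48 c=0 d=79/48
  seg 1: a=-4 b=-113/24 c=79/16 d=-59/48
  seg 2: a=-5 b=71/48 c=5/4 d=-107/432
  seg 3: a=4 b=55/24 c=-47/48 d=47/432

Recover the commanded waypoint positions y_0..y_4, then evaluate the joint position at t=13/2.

y_0=4 y_1=-4 y_2=-5 y_3=4 y_4=5
S(13/2) = 717/128

y_0 = S_0(0) = a_0 = 4
y_1 = S_1(0) = a_1 = -4
y_2 = S_2(0) = a_2 = -5
y_3 = S_3(0) = a_3 = 4
y_4 = S_3(3) = 5
t_q=13/2 is in segment 3 (τ=3/2); S_3(τ)=717/128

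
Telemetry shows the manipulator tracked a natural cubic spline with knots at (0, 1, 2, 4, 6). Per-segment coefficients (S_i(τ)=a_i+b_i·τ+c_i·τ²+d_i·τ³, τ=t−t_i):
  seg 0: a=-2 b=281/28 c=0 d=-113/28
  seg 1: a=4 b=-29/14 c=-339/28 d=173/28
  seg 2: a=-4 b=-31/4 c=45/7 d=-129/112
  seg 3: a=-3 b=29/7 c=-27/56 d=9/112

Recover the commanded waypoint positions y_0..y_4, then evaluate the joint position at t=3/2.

y_0 = S_0(0) = a_0 = -2
y_1 = S_1(0) = a_1 = 4
y_2 = S_2(0) = a_2 = -4
y_3 = S_3(0) = a_3 = -3
y_4 = S_3(2) = 4
t_q=3/2 is in segment 1 (τ=1/2); S_1(τ)=159/224

y_0=-2 y_1=4 y_2=-4 y_3=-3 y_4=4
S(3/2) = 159/224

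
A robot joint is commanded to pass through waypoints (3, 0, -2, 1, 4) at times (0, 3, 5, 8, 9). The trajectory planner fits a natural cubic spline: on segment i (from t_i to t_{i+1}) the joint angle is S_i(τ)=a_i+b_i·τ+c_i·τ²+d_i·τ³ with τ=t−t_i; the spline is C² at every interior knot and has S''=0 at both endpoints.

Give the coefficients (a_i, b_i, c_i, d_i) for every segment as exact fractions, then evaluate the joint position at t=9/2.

Δ: Δ0=-1, Δ1=-1, Δ2=1, Δ3=3
row 1: diag=10, rhs=0; c'=1/5, d'=0
row 2: denom=10−2·1/5=48/5; d'=(12−2·0)/(48/5)=5/4
row 3: denom=8−3·5/16=113/16; d'=(12−3·5/4)/(113/16)=132/113
back: M3=132/113
back: M2=5/4−5/16·132/113=100/113
back: M1=0−1/5·100/113=-20/113
M: M0=0, M1=-20/113, M2=100/113, M3=132/113, M4=0
seg 0: a=3, c=M0/2=0, d=(M1−M0)/(6·3)=-10/1017, b=Δ0−h0·(2M0+M1)/6=-103/113
seg 1: a=0, c=M1/2=-10/113, d=(M2−M1)/(6·2)=10/113, b=Δ1−h1·(2M1+M2)/6=-133/113
seg 2: a=-2, c=M2/2=50/113, d=(M3−M2)/(6·3)=16/1017, b=Δ2−h2·(2M2+M3)/6=-53/113
seg 3: a=1, c=M3/2=66/113, d=(M4−M3)/(6·1)=-22/113, b=Δ3−h3·(2M3+M4)/6=295/113
t_q=9/2 → seg 1, τ=3/2; S=0+-133/113·τ+-10/113·τ²+10/113·τ³=-753/452

  seg 0: a=3 b=-103/113 c=0 d=-10/1017
  seg 1: a=0 b=-133/113 c=-10/113 d=10/113
  seg 2: a=-2 b=-53/113 c=50/113 d=16/1017
  seg 3: a=1 b=295/113 c=66/113 d=-22/113
S(9/2) = -753/452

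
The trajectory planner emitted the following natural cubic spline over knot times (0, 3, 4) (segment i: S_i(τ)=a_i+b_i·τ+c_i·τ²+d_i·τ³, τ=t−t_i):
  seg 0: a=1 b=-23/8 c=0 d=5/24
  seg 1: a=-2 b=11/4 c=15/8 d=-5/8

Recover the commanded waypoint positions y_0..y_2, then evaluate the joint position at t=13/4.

y_0=1 y_1=-2 y_2=2
S(13/4) = -617/512

y_0 = S_0(0) = a_0 = 1
y_1 = S_1(0) = a_1 = -2
y_2 = S_1(1) = 2
t_q=13/4 is in segment 1 (τ=1/4); S_1(τ)=-617/512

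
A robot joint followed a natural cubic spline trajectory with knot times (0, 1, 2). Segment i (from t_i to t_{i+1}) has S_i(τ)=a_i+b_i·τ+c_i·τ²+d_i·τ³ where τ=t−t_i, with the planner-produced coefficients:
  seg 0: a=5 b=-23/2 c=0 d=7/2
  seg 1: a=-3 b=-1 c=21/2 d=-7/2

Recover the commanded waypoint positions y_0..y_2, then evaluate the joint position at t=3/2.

y_0 = S_0(0) = a_0 = 5
y_1 = S_1(0) = a_1 = -3
y_2 = S_1(1) = 3
t_q=3/2 is in segment 1 (τ=1/2); S_1(τ)=-21/16

y_0=5 y_1=-3 y_2=3
S(3/2) = -21/16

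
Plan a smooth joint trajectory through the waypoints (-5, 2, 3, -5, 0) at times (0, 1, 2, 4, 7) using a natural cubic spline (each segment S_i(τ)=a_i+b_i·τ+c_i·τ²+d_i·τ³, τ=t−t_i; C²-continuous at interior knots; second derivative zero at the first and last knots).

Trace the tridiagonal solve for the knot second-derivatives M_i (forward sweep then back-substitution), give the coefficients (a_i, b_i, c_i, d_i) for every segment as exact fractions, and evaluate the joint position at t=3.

  seg 0: a=-5 b=2659/321 c=0 d=-412/321
  seg 1: a=2 b=1423/321 c=-412/107 d=134/321
  seg 2: a=3 b=-647/321 c=-278/107 d=1031/1284
  seg 3: a=-5 b=-890/321 c=475/214 d=-475/1926
S(3) = -347/428

Δ: Δ0=7, Δ1=1, Δ2=-4, Δ3=5/3
row 1: diag=4, rhs=-36; c'=1/4, d'=-9
row 2: denom=6−1·1/4=23/4; d'=(-30−1·-9)/(23/4)=-84/23
row 3: denom=10−2·8/23=214/23; d'=(34−2·-84/23)/(214/23)=475/107
back: M3=475/107
back: M2=-84/23−8/23·475/107=-556/107
back: M1=-9−1/4·-556/107=-824/107
M: M0=0, M1=-824/107, M2=-556/107, M3=475/107, M4=0
seg 0: a=-5, c=M0/2=0, d=(M1−M0)/(6·1)=-412/321, b=Δ0−h0·(2M0+M1)/6=2659/321
seg 1: a=2, c=M1/2=-412/107, d=(M2−M1)/(6·1)=134/321, b=Δ1−h1·(2M1+M2)/6=1423/321
seg 2: a=3, c=M2/2=-278/107, d=(M3−M2)/(6·2)=1031/1284, b=Δ2−h2·(2M2+M3)/6=-647/321
seg 3: a=-5, c=M3/2=475/214, d=(M4−M3)/(6·3)=-475/1926, b=Δ3−h3·(2M3+M4)/6=-890/321
t_q=3 → seg 2, τ=1; S=3+-647/321·τ+-278/107·τ²+1031/1284·τ³=-347/428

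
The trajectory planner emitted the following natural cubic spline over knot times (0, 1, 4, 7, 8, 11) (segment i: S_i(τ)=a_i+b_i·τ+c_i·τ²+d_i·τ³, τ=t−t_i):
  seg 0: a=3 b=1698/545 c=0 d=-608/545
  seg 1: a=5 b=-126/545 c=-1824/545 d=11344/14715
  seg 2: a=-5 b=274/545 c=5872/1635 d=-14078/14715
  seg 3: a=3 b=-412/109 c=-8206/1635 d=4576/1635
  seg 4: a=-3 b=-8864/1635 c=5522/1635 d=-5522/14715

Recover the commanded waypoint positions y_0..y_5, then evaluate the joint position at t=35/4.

y_0=3 y_1=5 y_2=-5 y_3=3 y_4=-3 y_5=1
S(35/4) = -92861/17440

y_0 = S_0(0) = a_0 = 3
y_1 = S_1(0) = a_1 = 5
y_2 = S_2(0) = a_2 = -5
y_3 = S_3(0) = a_3 = 3
y_4 = S_4(0) = a_4 = -3
y_5 = S_4(3) = 1
t_q=35/4 is in segment 4 (τ=3/4); S_4(τ)=-92861/17440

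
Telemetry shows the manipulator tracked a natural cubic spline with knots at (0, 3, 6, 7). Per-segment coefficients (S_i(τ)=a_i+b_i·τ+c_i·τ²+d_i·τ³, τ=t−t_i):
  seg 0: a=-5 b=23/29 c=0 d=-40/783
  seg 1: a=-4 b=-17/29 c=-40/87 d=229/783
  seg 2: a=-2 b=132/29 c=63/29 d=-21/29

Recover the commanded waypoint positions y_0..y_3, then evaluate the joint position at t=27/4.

y_0 = S_0(0) = a_0 = -5
y_1 = S_1(0) = a_1 = -4
y_2 = S_2(0) = a_2 = -2
y_3 = S_2(1) = 4
t_q=27/4 is in segment 2 (τ=3/4); S_2(τ)=4325/1856

y_0=-5 y_1=-4 y_2=-2 y_3=4
S(27/4) = 4325/1856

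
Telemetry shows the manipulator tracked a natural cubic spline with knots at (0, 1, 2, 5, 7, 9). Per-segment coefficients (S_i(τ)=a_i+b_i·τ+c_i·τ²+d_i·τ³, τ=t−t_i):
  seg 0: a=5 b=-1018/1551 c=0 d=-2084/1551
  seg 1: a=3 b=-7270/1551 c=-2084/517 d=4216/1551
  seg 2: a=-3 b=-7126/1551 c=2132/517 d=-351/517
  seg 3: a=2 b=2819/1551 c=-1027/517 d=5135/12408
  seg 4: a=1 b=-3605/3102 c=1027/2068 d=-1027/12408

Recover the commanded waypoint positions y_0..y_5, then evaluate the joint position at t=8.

y_0=5 y_1=3 y_2=-3 y_3=2 y_4=1 y_5=0
S(8) = 1041/4136

y_0 = S_0(0) = a_0 = 5
y_1 = S_1(0) = a_1 = 3
y_2 = S_2(0) = a_2 = -3
y_3 = S_3(0) = a_3 = 2
y_4 = S_4(0) = a_4 = 1
y_5 = S_4(2) = 0
t_q=8 is in segment 4 (τ=1); S_4(τ)=1041/4136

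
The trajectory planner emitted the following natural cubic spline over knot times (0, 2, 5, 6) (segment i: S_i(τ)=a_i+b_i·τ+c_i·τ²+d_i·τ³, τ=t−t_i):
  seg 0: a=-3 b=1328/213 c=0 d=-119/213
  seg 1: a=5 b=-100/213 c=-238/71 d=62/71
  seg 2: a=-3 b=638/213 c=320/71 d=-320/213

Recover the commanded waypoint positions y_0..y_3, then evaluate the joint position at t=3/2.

y_0=-3 y_1=5 y_2=-3 y_3=3
S(3/2) = 2537/568

y_0 = S_0(0) = a_0 = -3
y_1 = S_1(0) = a_1 = 5
y_2 = S_2(0) = a_2 = -3
y_3 = S_2(1) = 3
t_q=3/2 is in segment 0 (τ=3/2); S_0(τ)=2537/568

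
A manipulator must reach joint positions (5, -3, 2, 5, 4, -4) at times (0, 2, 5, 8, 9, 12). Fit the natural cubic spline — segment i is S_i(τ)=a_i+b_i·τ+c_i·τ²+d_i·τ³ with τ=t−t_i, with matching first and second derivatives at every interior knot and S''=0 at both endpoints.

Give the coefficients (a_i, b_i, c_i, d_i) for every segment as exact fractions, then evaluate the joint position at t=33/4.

Δ: Δ0=-4, Δ1=5/3, Δ2=1, Δ3=-1, Δ4=-8/3
row 1: diag=10, rhs=34; c'=3/10, d'=17/5
row 2: denom=12−3·3/10=111/10; d'=(-4−3·17/5)/(111/10)=-142/111
row 3: denom=8−3·10/37=266/37; d'=(-12−3·-142/111)/(266/37)=-151/133
row 4: denom=8−1·37/266=2091/266; d'=(-10−1·-151/133)/(2091/266)=-786/697
back: M4=-786/697
back: M3=-151/133−37/266·-786/697=-682/697
back: M2=-142/111−10/37·-682/697=-2122/2091
back: M1=17/5−3/10·-2122/2091=2582/697
M: M0=0, M1=2582/697, M2=-2122/2091, M3=-682/697, M4=-786/697, M5=0
seg 0: a=5, c=M0/2=0, d=(M1−M0)/(6·2)=1291/4182, b=Δ0−h0·(2M0+M1)/6=-10946/2091
seg 1: a=-3, c=M1/2=1291/697, d=(M2−M1)/(6·3)=-4934/18819, b=Δ1−h1·(2M1+M2)/6=-3200/2091
seg 2: a=2, c=M2/2=-1061/2091, d=(M3−M2)/(6·3)=38/18819, b=Δ2−h2·(2M2+M3)/6=308/123
seg 3: a=5, c=M3/2=-341/697, d=(M4−M3)/(6·1)=-52/2091, b=Δ3−h3·(2M3+M4)/6=-1016/2091
seg 4: a=4, c=M4/2=-393/697, d=(M5−M4)/(6·3)=131/2091, b=Δ4−h4·(2M4+M5)/6=-3218/2091
t_q=33/4 → seg 3, τ=1/4; S=5+-1016/2091·τ+-341/697·τ²+-52/2091·τ³=795/164

  seg 0: a=5 b=-10946/2091 c=0 d=1291/4182
  seg 1: a=-3 b=-3200/2091 c=1291/697 d=-4934/18819
  seg 2: a=2 b=308/123 c=-1061/2091 d=38/18819
  seg 3: a=5 b=-1016/2091 c=-341/697 d=-52/2091
  seg 4: a=4 b=-3218/2091 c=-393/697 d=131/2091
S(33/4) = 795/164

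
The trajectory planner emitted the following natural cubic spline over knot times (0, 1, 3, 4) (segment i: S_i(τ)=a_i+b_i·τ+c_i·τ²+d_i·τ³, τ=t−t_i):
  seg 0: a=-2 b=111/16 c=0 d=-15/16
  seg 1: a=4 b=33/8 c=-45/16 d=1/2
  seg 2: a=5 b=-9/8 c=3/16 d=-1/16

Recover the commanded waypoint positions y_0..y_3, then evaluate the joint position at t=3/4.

y_0 = S_0(0) = a_0 = -2
y_1 = S_1(0) = a_1 = 4
y_2 = S_2(0) = a_2 = 5
y_3 = S_2(1) = 4
t_q=3/4 is in segment 0 (τ=3/4); S_0(τ)=2875/1024

y_0=-2 y_1=4 y_2=5 y_3=4
S(3/4) = 2875/1024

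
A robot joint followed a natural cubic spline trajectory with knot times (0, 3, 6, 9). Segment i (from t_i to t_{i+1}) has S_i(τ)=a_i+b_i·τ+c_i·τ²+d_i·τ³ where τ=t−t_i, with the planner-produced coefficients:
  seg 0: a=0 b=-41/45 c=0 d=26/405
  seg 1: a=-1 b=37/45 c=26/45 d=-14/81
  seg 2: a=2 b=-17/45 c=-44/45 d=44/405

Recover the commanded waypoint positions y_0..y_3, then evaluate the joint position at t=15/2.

y_0=0 y_1=-1 y_2=2 y_3=-5
S(15/2) = -2/5

y_0 = S_0(0) = a_0 = 0
y_1 = S_1(0) = a_1 = -1
y_2 = S_2(0) = a_2 = 2
y_3 = S_2(3) = -5
t_q=15/2 is in segment 2 (τ=3/2); S_2(τ)=-2/5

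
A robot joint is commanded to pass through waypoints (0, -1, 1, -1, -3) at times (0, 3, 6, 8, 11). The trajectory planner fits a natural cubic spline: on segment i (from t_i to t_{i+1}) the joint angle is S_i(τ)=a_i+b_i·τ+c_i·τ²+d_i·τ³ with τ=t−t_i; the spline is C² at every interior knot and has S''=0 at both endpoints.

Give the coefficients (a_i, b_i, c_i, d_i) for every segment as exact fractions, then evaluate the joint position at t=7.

  seg 0: a=0 b=-133/177 c=0 d=74/1593
  seg 1: a=-1 b=89/177 c=74/177 d=-193/1593
  seg 2: a=1 b=-46/177 c=-119/177 d=107/708
  seg 3: a=-1 b=-67/59 c=83/354 d=-83/3186
S(7) = 155/708

Δ: Δ0=-1/3, Δ1=2/3, Δ2=-1, Δ3=-2/3
row 1: diag=12, rhs=6; c'=1/4, d'=1/2
row 2: denom=10−3·1/4=37/4; d'=(-10−3·1/2)/(37/4)=-46/37
row 3: denom=10−2·8/37=354/37; d'=(2−2·-46/37)/(354/37)=83/177
back: M3=83/177
back: M2=-46/37−8/37·83/177=-238/177
back: M1=1/2−1/4·-238/177=148/177
M: M0=0, M1=148/177, M2=-238/177, M3=83/177, M4=0
seg 0: a=0, c=M0/2=0, d=(M1−M0)/(6·3)=74/1593, b=Δ0−h0·(2M0+M1)/6=-133/177
seg 1: a=-1, c=M1/2=74/177, d=(M2−M1)/(6·3)=-193/1593, b=Δ1−h1·(2M1+M2)/6=89/177
seg 2: a=1, c=M2/2=-119/177, d=(M3−M2)/(6·2)=107/708, b=Δ2−h2·(2M2+M3)/6=-46/177
seg 3: a=-1, c=M3/2=83/354, d=(M4−M3)/(6·3)=-83/3186, b=Δ3−h3·(2M3+M4)/6=-67/59
t_q=7 → seg 2, τ=1; S=1+-46/177·τ+-119/177·τ²+107/708·τ³=155/708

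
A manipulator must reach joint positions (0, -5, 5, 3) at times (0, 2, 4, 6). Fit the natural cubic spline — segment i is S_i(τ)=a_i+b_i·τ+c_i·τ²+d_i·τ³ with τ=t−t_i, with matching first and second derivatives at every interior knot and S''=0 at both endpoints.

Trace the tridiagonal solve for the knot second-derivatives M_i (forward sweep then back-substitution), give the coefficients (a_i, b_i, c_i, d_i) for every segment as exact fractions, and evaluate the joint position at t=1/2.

Δ: Δ0=-5/2, Δ1=5, Δ2=-1
row 1: diag=8, rhs=45; c'=1/4, d'=45/8
row 2: denom=8−2·1/4=15/2; d'=(-36−2·45/8)/(15/2)=-63/10
back: M2=-63/10
back: M1=45/8−1/4·-63/10=36/5
M: M0=0, M1=36/5, M2=-63/10, M3=0
seg 0: a=0, c=M0/2=0, d=(M1−M0)/(6·2)=3/5, b=Δ0−h0·(2M0+M1)/6=-49/10
seg 1: a=-5, c=M1/2=18/5, d=(M2−M1)/(6·2)=-9/8, b=Δ1−h1·(2M1+M2)/6=23/10
seg 2: a=5, c=M2/2=-63/20, d=(M3−M2)/(6·2)=21/40, b=Δ2−h2·(2M2+M3)/6=16/5
t_q=1/2 → seg 0, τ=1/2; S=0+-49/10·τ+0·τ²+3/5·τ³=-19/8

  seg 0: a=0 b=-49/10 c=0 d=3/5
  seg 1: a=-5 b=23/10 c=18/5 d=-9/8
  seg 2: a=5 b=16/5 c=-63/20 d=21/40
S(1/2) = -19/8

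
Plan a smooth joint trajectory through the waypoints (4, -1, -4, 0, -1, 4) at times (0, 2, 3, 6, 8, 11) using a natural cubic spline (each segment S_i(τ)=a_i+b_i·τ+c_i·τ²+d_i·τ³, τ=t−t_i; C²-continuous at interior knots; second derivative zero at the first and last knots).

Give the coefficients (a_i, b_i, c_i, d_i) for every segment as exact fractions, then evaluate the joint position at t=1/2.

Δ: Δ0=-5/2, Δ1=-3, Δ2=4/3, Δ3=-1/2, Δ4=5/3
row 1: diag=6, rhs=-3; c'=1/6, d'=-1/2
row 2: denom=8−1·1/6=47/6; d'=(26−1·-1/2)/(47/6)=159/47
row 3: denom=10−3·18/47=416/47; d'=(-11−3·159/47)/(416/47)=-497/208
row 4: denom=10−2·47/208=993/104; d'=(13−2·-497/208)/(993/104)=1849/993
back: M4=1849/993
back: M3=-497/208−47/208·1849/993=-5581/1986
back: M2=159/47−18/47·-5581/1986=1476/331
back: M1=-1/2−1/6·1476/331=-823/662
M: M0=0, M1=-823/662, M2=1476/331, M3=-5581/1986, M4=1849/993, M5=0
seg 0: a=4, c=M0/2=0, d=(M1−M0)/(6·2)=-823/7944, b=Δ0−h0·(2M0+M1)/6=-2071/993
seg 1: a=-1, c=M1/2=-823/1324, d=(M2−M1)/(6·1)=3775/3972, b=Δ1−h1·(2M1+M2)/6=-6611/1986
seg 2: a=-4, c=M2/2=738/331, d=(M3−M2)/(6·3)=-14437/35748, b=Δ2−h2·(2M2+M3)/6=-6835/3972
seg 3: a=0, c=M3/2=-5581/3972, d=(M4−M3)/(6·2)=1031/2648, b=Δ3−h3·(2M3+M4)/6=1495/1986
seg 4: a=-1, c=M4/2=1849/1986, d=(M5−M4)/(6·3)=-1849/17874, b=Δ4−h4·(2M4+M5)/6=-194/993
t_q=1/2 → seg 0, τ=1/2; S=4+-2071/993·τ+0·τ²+-823/7944·τ³=62371/21184

  seg 0: a=4 b=-2071/993 c=0 d=-823/7944
  seg 1: a=-1 b=-6611/1986 c=-823/1324 d=3775/3972
  seg 2: a=-4 b=-6835/3972 c=738/331 d=-14437/35748
  seg 3: a=0 b=1495/1986 c=-5581/3972 d=1031/2648
  seg 4: a=-1 b=-194/993 c=1849/1986 d=-1849/17874
S(1/2) = 62371/21184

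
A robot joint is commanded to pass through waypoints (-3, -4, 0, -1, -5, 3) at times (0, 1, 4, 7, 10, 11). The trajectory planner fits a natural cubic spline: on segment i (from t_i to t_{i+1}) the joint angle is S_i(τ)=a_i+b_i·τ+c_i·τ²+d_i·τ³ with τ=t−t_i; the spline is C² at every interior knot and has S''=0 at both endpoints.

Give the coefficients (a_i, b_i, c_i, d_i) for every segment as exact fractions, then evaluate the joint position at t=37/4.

Δ: Δ0=-1, Δ1=4/3, Δ2=-1/3, Δ3=-4/3, Δ4=8
row 1: diag=8, rhs=14; c'=3/8, d'=7/4
row 2: denom=12−3·3/8=87/8; d'=(-10−3·7/4)/(87/8)=-122/87
row 3: denom=12−3·8/29=324/29; d'=(-6−3·-122/87)/(324/29)=-13/81
row 4: denom=8−3·29/108=259/36; d'=(56−3·-13/81)/(259/36)=6100/777
back: M4=6100/777
back: M3=-13/81−29/108·6100/777=-5288/2331
back: M2=-122/87−8/29·-5288/2331=-1810/2331
back: M1=7/4−3/8·-1810/2331=1586/777
M: M0=0, M1=1586/777, M2=-1810/2331, M3=-5288/2331, M4=6100/777, M5=0
seg 0: a=-3, c=M0/2=0, d=(M1−M0)/(6·1)=793/2331, b=Δ0−h0·(2M0+M1)/6=-3124/2331
seg 1: a=-4, c=M1/2=793/777, d=(M2−M1)/(6·3)=-3284/20979, b=Δ1−h1·(2M1+M2)/6=-745/2331
seg 2: a=0, c=M2/2=-905/2331, d=(M3−M2)/(6·3)=-47/567, b=Δ2−h2·(2M2+M3)/6=3677/2331
seg 3: a=-1, c=M3/2=-2644/2331, d=(M4−M3)/(6·3)=11794/20979, b=Δ3−h3·(2M3+M4)/6=-6970/2331
seg 4: a=-5, c=M4/2=3050/777, d=(M5−M4)/(6·1)=-3050/2331, b=Δ4−h4·(2M4+M5)/6=12548/2331
t_q=37/4 → seg 3, τ=9/4; S=-1+-6970/2331·τ+-2644/2331·τ²+11794/20979·τ³=-58567/8288

  seg 0: a=-3 b=-3124/2331 c=0 d=793/2331
  seg 1: a=-4 b=-745/2331 c=793/777 d=-3284/20979
  seg 2: a=0 b=3677/2331 c=-905/2331 d=-47/567
  seg 3: a=-1 b=-6970/2331 c=-2644/2331 d=11794/20979
  seg 4: a=-5 b=12548/2331 c=3050/777 d=-3050/2331
S(37/4) = -58567/8288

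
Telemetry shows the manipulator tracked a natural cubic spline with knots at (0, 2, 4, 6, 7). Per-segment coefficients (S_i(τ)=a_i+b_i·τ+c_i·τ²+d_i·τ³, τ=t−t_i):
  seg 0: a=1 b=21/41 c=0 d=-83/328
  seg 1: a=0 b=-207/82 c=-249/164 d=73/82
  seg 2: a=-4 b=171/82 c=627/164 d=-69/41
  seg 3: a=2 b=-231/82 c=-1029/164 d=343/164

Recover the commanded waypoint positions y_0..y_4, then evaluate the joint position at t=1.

y_0=1 y_1=0 y_2=-4 y_3=2 y_4=-5
S(1) = 413/328

y_0 = S_0(0) = a_0 = 1
y_1 = S_1(0) = a_1 = 0
y_2 = S_2(0) = a_2 = -4
y_3 = S_3(0) = a_3 = 2
y_4 = S_3(1) = -5
t_q=1 is in segment 0 (τ=1); S_0(τ)=413/328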